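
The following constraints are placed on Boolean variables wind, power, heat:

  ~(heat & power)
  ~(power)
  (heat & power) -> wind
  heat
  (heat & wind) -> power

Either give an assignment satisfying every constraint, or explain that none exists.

Unit clause (~power) forces power = False.
Unit clause (heat) forces heat = True.
In (~heat | power | ~wind) only ~wind is left, so wind = False.
Check each clause:
  (~power): ~power holds.
  (heat): heat holds.
  (~heat | power | ~wind): ~wind holds.
  (~heat | ~power | wind): ~power holds.
  (~heat | ~power): ~power holds.
All clauses satisfied.

wind = False; power = False; heat = True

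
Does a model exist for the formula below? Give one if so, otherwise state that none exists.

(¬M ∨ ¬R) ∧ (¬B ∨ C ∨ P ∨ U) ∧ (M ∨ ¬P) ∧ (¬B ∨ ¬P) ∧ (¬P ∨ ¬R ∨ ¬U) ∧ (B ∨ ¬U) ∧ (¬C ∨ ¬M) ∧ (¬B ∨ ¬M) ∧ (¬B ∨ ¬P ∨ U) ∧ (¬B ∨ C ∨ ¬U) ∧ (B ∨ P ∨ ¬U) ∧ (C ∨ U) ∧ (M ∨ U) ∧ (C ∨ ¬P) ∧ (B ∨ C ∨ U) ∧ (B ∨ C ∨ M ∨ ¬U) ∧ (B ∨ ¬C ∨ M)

U: True, R: False, P: False, C: True, B: True, M: False

Try U = False:
  (C ∨ U) forces C = True.
  (¬C ∨ ¬M) forces M = False.
  clause (M ∨ U) is falsified — backtrack.
So U = True.
  then (B ∨ ¬U) forces B = True.
  then (¬B ∨ ¬M) forces M = False.
  then (¬B ∨ C ∨ ¬U) forces C = True.
  then (M ∨ ¬P) forces P = False.
Set R = False.
All clauses satisfied.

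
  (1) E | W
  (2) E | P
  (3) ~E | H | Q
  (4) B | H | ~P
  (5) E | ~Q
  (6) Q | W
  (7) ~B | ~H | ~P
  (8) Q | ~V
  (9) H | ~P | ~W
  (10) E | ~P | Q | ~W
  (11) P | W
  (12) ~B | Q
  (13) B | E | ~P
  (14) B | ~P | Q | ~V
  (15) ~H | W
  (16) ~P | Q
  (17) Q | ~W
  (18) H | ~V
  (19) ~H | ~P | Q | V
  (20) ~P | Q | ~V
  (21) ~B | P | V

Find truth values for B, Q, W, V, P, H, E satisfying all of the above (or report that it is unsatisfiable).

Set B = False.
Try Q = False:
  (Q | W) forces W = True.
  clause (Q | ~W) is falsified — backtrack.
So Q = True.
  then (E | ~Q) forces E = True.
Try W = False:
  (P | W) forces P = True.
  (B | H | ~P) forces H = True.
  clause (~H | W) is falsified — backtrack.
So W = True.
Set V = False.
Set P = False.
Set H = True.
All clauses satisfied.

B = False; Q = True; W = True; V = False; P = False; H = True; E = True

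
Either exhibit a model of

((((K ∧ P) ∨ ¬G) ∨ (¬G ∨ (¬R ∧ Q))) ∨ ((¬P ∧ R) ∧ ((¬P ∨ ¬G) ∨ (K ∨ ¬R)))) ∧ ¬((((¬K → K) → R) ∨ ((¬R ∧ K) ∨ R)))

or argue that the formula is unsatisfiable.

The conjunct ¬((((¬K → K) → R) ∨ ((¬R ∧ K) ∨ R))) is unsatisfiable on its own:
  R=F, K=F: evaluates to False.
  R=F, K=T: evaluates to False.
  R=T, K=F: evaluates to False.
  R=T, K=T: evaluates to False.
So the whole conjunction is unsatisfiable.

The formula is unsatisfiable.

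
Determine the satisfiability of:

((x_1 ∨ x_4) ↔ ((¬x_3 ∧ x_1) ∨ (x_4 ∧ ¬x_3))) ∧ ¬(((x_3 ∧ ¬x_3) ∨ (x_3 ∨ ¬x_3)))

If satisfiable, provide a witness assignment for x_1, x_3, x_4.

The conjunct ¬(((x_3 ∧ ¬x_3) ∨ (x_3 ∨ ¬x_3))) is unsatisfiable on its own:
  x_3=F: evaluates to False.
  x_3=T: evaluates to False.
So the whole conjunction is unsatisfiable.

UNSATISFIABLE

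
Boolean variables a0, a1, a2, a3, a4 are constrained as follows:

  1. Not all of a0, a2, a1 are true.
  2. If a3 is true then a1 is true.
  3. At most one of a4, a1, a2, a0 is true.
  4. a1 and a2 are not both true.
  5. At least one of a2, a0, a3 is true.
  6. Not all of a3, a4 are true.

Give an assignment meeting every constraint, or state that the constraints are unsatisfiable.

a0 = False; a1 = True; a2 = False; a3 = True; a4 = False

  (1) {a0, a2, a1}: 1/3 true — not all ✓
  (2) a3=T ⇒ a1: T ✓
  (3) {a4, a1, a2, a0}: 1 true — at most one ✓
  (4) a1=T, a2=F — not both ✓
  (5) {a2, a0, a3}: 1 true — at least one ✓
  (6) {a3, a4}: 1/2 true — not all ✓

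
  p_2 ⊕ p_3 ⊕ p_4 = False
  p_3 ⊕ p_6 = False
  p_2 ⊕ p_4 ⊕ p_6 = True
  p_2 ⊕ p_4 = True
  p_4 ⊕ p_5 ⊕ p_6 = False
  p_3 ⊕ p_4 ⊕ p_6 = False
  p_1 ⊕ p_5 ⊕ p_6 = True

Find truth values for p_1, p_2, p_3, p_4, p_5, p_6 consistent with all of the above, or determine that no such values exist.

Unsatisfiable

Adding constraints 1, 2, 3 mod 2: every variable appears an even number of times on the left, so the left side is 0.
But the right sides sum to 1 (mod 2). 0 ≠ 1 — the system is inconsistent.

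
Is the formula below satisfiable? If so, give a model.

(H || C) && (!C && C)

Unsatisfiable

Case C = True: the conjunct !C is False.
Case C = False: the conjunct C is False.
Both cases fail — unsatisfiable.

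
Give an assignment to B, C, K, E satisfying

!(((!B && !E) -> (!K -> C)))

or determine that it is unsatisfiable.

B=F, C=F, K=F, E=F

  !(((!B && !E) -> (!K -> C))) = True
    (!B && !E) -> (!K -> C) = False
      !B && !E = True
        !B = True
        !E = True
      !K -> C = False
        !K = True
The formula evaluates to True.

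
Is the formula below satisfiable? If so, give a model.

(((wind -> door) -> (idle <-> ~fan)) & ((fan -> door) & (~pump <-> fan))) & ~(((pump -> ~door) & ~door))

door: True, pump: True, wind: False, idle: True, fan: False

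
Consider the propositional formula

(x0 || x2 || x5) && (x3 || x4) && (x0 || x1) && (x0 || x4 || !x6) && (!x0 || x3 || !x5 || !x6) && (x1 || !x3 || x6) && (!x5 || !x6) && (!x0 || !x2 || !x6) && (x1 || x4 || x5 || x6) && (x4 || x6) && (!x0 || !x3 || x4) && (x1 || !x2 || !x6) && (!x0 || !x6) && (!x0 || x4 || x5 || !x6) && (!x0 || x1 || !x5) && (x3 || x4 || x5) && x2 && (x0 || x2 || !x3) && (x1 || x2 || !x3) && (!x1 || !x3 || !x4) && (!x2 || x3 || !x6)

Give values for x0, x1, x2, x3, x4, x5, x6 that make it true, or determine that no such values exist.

x0: True, x1: False, x2: True, x3: False, x4: True, x5: False, x6: False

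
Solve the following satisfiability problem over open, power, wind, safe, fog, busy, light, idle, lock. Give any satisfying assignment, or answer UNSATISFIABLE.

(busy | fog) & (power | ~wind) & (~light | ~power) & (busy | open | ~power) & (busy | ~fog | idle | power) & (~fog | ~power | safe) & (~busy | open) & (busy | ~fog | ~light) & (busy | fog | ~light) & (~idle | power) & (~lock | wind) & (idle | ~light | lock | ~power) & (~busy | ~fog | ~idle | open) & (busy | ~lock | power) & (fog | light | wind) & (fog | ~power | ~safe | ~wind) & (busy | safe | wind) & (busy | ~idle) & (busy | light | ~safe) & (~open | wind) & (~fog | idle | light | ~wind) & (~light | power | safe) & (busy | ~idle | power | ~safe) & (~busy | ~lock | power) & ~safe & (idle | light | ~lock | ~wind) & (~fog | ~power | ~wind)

Unit clause (~safe) forces safe = False.
Set open = True.
  then (~open | wind) forces wind = True.
  then (power | ~wind) forces power = True.
  then (~light | ~power) forces light = False.
  then (~fog | ~power | safe) forces fog = False.
  then (busy | fog) forces busy = True.
Set idle = True.
Set lock = False.
All clauses satisfied.

open = True, power = True, wind = True, safe = False, fog = False, busy = True, light = False, idle = True, lock = False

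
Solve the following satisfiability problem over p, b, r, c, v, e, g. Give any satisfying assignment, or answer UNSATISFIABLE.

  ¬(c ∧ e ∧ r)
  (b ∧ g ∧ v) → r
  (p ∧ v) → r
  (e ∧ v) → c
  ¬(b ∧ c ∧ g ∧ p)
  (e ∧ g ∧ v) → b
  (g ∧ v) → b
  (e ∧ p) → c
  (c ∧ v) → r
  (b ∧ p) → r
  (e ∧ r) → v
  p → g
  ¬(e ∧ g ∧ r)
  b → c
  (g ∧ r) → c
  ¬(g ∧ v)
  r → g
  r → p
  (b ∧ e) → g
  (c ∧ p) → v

p: False, b: True, r: False, c: True, v: False, e: True, g: True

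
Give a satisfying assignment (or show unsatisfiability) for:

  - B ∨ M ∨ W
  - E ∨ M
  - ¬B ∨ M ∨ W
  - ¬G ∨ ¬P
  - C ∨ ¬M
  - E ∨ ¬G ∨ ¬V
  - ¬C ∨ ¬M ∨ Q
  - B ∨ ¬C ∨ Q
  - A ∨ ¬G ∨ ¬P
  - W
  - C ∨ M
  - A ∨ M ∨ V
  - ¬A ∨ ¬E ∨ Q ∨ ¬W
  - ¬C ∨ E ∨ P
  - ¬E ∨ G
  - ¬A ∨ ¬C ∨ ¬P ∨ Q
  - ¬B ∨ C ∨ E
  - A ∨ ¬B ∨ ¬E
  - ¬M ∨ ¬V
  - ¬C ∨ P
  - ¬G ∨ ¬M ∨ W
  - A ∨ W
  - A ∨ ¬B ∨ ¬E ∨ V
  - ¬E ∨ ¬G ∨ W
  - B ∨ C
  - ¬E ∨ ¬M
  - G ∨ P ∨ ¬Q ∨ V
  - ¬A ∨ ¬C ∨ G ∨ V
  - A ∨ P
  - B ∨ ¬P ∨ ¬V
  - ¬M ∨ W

E: False, W: True, V: False, B: False, Q: True, A: False, C: True, M: True, G: False, P: True

Unit clause (W) forces W = True.
Set E = False.
  then (E ∨ M) forces M = True.
  then (C ∨ ¬M) forces C = True.
  then (¬C ∨ ¬M ∨ Q) forces Q = True.
  then (¬C ∨ E ∨ P) forces P = True.
  then (¬M ∨ ¬V) forces V = False.
  then (¬G ∨ ¬P) forces G = False.
  then (¬A ∨ ¬C ∨ G ∨ V) forces A = False.
Set B = False.
All clauses satisfied.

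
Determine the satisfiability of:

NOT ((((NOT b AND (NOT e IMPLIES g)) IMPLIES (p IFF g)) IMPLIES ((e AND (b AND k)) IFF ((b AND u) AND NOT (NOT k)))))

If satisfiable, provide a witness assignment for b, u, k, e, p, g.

b: True, u: True, k: True, e: False, p: False, g: True

  NOT ((((NOT b AND (NOT e IMPLIES g)) IMPLIES (p IFF g)) IMPLIES ((e AND (b AND k)) IFF ((b AND u) AND NOT (NOT k))))) = True
    ((NOT b AND (NOT e IMPLIES g)) IMPLIES (p IFF g)) IMPLIES ((e AND (b AND k)) IFF ((b AND u) AND NOT (NOT k))) = False
      (NOT b AND (NOT e IMPLIES g)) IMPLIES (p IFF g) = True
        NOT b AND (NOT e IMPLIES g) = False
          NOT b = False
          NOT e IMPLIES g = True
            NOT e = True
        p IFF g = False
      (e AND (b AND k)) IFF ((b AND u) AND NOT (NOT k)) = False
        e AND (b AND k) = False
          b AND k = True
        (b AND u) AND NOT (NOT k) = True
          b AND u = True
          NOT (NOT k) = True
            NOT k = False
The formula evaluates to True.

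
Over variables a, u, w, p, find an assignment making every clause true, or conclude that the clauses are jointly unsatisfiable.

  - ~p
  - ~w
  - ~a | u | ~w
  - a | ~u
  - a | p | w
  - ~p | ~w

a=T; u=T; w=F; p=F

Unit clause (~p) forces p = False.
Unit clause (~w) forces w = False.
In (a | p | w) only a is left, so a = True.
Set u = True.
Check each clause:
  (~p): ~p holds.
  (~w): ~w holds.
  (~a | u | ~w): u holds.
  (a | ~u): a holds.
  (a | p | w): a holds.
  (~p | ~w): ~p holds.
All clauses satisfied.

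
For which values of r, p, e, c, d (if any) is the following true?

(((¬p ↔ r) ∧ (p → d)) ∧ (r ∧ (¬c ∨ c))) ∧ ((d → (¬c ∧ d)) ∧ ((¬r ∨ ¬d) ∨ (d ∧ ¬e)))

r = True, p = False, e = False, c = False, d = False

  ((¬p ↔ r) ∧ (p → d)) ∧ (r ∧ (¬c ∨ c)) = True
    (¬p ↔ r) ∧ (p → d) = True
      ¬p ↔ r = True
        ¬p = True
      p → d = True
    r ∧ (¬c ∨ c) = True
      ¬c ∨ c = True
        ¬c = True
  (d → (¬c ∧ d)) ∧ ((¬r ∨ ¬d) ∨ (d ∧ ¬e)) = True
    d → (¬c ∧ d) = True
      ¬c ∧ d = False
        ¬c = True
    (¬r ∨ ¬d) ∨ (d ∧ ¬e) = True
      ¬r ∨ ¬d = True
        ¬r = False
        ¬d = True
      d ∧ ¬e = False
        ¬e = True
Both conjuncts True, so the formula holds.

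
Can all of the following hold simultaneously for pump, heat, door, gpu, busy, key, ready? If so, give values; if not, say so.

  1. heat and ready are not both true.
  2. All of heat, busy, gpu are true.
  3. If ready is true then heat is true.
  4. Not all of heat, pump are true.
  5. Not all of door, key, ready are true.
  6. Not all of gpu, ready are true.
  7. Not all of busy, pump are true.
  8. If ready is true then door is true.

pump: False, heat: True, door: False, gpu: True, busy: True, key: False, ready: False

  (1) heat=T, ready=F — not both ✓
  (2) {heat, busy, gpu}: all 3 true ✓
  (3) ready=F ⇒ heat: vacuous ✓
  (4) {heat, pump}: 1/2 true — not all ✓
  (5) {door, key, ready}: 0/3 true — not all ✓
  (6) {gpu, ready}: 1/2 true — not all ✓
  (7) {busy, pump}: 1/2 true — not all ✓
  (8) ready=F ⇒ door: vacuous ✓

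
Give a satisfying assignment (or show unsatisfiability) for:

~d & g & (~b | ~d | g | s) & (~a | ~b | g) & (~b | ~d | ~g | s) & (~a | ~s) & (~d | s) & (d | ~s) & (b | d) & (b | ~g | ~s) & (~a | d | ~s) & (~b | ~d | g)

b=T, d=F, g=T, a=F, s=F

Unit clause (~d) forces d = False.
Unit clause (g) forces g = True.
In (d | ~s) only ~s is left, so s = False.
In (b | d) only b is left, so b = True.
Set a = False.
All clauses satisfied.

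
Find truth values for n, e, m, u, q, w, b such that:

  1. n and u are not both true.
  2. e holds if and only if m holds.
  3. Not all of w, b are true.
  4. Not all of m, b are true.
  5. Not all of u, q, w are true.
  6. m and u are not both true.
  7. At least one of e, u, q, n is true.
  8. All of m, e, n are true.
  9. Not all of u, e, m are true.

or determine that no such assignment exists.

n = True, e = True, m = True, u = False, q = False, w = True, b = False

  (1) n=T, u=F — not both ✓
  (2) e=T, m=T — same ✓
  (3) {w, b}: 1/2 true — not all ✓
  (4) {m, b}: 1/2 true — not all ✓
  (5) {u, q, w}: 1/3 true — not all ✓
  (6) m=T, u=F — not both ✓
  (7) {e, u, q, n}: 2 true — at least one ✓
  (8) {m, e, n}: all 3 true ✓
  (9) {u, e, m}: 2/3 true — not all ✓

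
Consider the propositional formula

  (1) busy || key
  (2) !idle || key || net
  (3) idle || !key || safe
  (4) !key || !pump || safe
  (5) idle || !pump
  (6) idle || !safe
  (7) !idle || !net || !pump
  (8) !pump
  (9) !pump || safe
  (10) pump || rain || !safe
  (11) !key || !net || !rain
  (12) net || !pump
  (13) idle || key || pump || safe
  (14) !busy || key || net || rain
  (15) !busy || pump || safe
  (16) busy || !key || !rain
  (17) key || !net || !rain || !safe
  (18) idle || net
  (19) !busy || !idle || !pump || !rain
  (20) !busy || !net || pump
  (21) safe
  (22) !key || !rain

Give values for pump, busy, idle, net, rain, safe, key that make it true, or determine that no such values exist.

Case pump = True:
  Clause (!pump) is falsified — contradiction.
Case pump = False:
  (safe) forces safe = True.
  (idle || !safe) forces idle = True.
  (pump || rain || !safe) forces rain = True.
  (!key || !rain) forces key = False.
  (busy || key) forces busy = True.
  (!idle || key || net) forces net = True.
  Clause (key || !net || !rain || !safe) is falsified — contradiction.
Both cases fail, so the formula is unsatisfiable.

UNSATISFIABLE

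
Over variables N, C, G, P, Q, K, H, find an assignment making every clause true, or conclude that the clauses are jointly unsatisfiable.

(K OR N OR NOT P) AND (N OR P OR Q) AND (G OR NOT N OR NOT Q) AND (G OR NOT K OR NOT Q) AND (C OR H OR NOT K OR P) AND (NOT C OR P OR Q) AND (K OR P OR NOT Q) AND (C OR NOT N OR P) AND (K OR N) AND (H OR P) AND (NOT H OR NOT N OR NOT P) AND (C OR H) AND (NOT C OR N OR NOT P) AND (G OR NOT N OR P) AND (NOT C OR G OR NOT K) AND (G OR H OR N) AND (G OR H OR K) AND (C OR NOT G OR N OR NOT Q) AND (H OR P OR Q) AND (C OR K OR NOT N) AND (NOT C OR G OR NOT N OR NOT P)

N: True, C: True, G: True, P: True, Q: True, K: False, H: False

Set N = True.
Try C = False:
  (C OR NOT N OR P) forces P = True.
  (NOT H OR NOT N OR NOT P) forces H = False.
  clause (C OR H) is falsified — backtrack.
So C = True.
Set G = True.
Set P = True.
  then (NOT H OR NOT N OR NOT P) forces H = False.
Set Q = True.
Set K = False.
All clauses satisfied.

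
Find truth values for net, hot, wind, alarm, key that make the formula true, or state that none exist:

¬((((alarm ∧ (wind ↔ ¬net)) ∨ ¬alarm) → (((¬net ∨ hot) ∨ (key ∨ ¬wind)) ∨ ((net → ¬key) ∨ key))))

No satisfying assignment exists.

Case key = True: the formula becomes ¬((((alarm ∧ (wind ↔ ¬net)) ∨ ¬alarm) → True)) = False.
Case key = False: the formula becomes ¬((((alarm ∧ (wind ↔ ¬net)) ∨ ¬alarm) → True)) = False.
Both cases fail — unsatisfiable.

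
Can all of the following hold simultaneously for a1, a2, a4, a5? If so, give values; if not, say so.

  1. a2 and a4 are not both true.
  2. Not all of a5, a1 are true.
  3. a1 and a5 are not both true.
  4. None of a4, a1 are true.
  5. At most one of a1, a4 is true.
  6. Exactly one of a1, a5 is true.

a1=F, a2=T, a4=F, a5=T

  (1) a2=T, a4=F — not both ✓
  (2) {a5, a1}: 1/2 true — not all ✓
  (3) a1=F, a5=T — not both ✓
  (4) {a4, a1}: 0 true — none ✓
  (5) {a1, a4}: 0 true — at most one ✓
  (6) {a1, a5}: 1 true — exactly one ✓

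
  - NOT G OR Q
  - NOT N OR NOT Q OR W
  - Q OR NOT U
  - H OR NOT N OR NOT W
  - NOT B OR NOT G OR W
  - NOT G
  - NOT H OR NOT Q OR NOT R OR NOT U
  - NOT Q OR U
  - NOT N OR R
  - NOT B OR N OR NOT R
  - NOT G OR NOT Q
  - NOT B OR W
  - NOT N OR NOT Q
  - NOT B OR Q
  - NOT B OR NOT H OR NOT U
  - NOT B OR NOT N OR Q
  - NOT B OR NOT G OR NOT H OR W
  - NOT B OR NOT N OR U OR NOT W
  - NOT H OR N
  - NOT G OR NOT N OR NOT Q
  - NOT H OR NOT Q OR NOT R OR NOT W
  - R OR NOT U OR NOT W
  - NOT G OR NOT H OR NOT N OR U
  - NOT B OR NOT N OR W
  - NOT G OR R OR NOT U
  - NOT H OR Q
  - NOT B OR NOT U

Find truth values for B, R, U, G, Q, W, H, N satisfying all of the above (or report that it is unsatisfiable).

Unit clause (NOT G) forces G = False.
Try B = True:
  (NOT B OR W) forces W = True.
  (NOT B OR Q) forces Q = True.
  (NOT Q OR U) forces U = True.
  clause (NOT B OR NOT U) is falsified — backtrack.
So B = False.
Set R = False.
  then (NOT N OR R) forces N = False.
  then (NOT H OR N) forces H = False.
Set U = False.
  then (NOT Q OR U) forces Q = False.
Set W = True.
All clauses satisfied.

B=F, R=F, U=F, G=F, Q=F, W=T, H=F, N=F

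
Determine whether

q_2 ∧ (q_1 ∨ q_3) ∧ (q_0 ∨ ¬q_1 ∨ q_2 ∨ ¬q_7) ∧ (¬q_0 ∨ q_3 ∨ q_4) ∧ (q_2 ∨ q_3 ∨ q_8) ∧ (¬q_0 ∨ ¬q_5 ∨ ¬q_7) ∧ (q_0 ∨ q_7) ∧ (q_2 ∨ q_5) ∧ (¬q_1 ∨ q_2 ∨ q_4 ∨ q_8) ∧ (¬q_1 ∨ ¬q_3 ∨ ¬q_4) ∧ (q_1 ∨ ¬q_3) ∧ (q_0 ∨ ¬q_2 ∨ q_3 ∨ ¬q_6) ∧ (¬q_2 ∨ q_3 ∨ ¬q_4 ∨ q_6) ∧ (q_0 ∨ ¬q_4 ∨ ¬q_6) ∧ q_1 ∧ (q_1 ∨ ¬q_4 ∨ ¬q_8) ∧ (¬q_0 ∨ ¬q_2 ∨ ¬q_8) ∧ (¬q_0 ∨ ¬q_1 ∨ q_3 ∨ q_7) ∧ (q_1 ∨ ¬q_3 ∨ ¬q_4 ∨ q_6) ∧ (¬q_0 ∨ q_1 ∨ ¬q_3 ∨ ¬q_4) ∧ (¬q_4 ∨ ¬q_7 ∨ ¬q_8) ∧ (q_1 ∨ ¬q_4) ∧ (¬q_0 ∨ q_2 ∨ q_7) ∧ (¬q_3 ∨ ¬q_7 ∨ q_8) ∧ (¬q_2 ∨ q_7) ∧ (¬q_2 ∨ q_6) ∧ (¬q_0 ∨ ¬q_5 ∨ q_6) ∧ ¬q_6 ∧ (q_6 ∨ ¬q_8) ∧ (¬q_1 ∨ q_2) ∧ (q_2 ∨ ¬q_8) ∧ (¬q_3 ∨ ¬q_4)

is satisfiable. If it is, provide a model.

Case q_6 = True:
  Clause (¬q_6) is falsified — contradiction.
Case q_6 = False:
  (q_2) forces q_2 = True.
  Clause (¬q_2 ∨ q_6) is falsified — contradiction.
Both cases fail, so the formula is unsatisfiable.

Unsatisfiable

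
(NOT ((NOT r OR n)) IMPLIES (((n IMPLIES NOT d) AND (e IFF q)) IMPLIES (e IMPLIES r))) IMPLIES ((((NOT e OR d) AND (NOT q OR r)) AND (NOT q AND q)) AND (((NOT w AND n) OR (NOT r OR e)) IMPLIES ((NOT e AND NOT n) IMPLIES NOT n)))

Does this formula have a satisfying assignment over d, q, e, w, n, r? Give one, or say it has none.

Case q = True: the formula simplifies to NOT ((NOT ((NOT r OR n)) IMPLIES (((n IMPLIES NOT d) AND e) IMPLIES (e IMPLIES r)))).
  r = True: this becomes NOT ((NOT n IMPLIES True)) = False.
  r = False: this becomes NOT ((False IMPLIES (((n IMPLIES NOT d) AND e) IMPLIES NOT e))) = False.
Case q = False: the formula simplifies to NOT ((NOT ((NOT r OR n)) IMPLIES (((n IMPLIES NOT d) AND NOT e) IMPLIES (e IMPLIES r)))).
  e = True: this becomes NOT ((NOT ((NOT r OR n)) IMPLIES True)) = False.
  e = False: this becomes NOT ((NOT ((NOT r OR n)) IMPLIES True)) = False.
Both cases fail — unsatisfiable.

Unsatisfiable — no assignment works.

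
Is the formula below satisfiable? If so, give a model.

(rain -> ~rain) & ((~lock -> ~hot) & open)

hot = False; open = True; rain = False; lock = True

  rain -> ~rain = True
    ~rain = True
  (~lock -> ~hot) & open = True
    ~lock -> ~hot = True
      ~lock = False
      ~hot = True
Both conjuncts True, so the formula holds.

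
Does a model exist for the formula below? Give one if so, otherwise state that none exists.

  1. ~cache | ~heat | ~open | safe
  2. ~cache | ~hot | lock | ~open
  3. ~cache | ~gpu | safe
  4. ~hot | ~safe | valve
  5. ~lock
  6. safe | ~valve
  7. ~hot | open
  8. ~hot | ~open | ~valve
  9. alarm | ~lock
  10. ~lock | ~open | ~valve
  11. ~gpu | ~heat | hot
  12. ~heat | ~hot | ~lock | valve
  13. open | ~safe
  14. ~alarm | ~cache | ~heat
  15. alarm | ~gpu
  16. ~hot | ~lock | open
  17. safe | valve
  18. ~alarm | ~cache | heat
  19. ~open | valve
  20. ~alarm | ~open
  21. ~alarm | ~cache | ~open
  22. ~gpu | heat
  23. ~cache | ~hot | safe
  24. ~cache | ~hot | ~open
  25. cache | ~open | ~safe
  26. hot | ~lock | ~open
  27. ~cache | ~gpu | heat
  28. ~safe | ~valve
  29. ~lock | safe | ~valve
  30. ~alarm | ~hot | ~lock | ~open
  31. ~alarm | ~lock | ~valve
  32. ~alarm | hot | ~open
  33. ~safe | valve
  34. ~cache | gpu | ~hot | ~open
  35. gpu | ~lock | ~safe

No satisfying assignment exists.

Case valve = True:
  (~lock) forces lock = False.
  (safe | ~valve) forces safe = True.
  Clause (~safe | ~valve) is falsified — contradiction.
Case valve = False:
  (~lock) forces lock = False.
  (safe | valve) forces safe = True.
  Clause (~safe | valve) is falsified — contradiction.
Both cases fail, so the formula is unsatisfiable.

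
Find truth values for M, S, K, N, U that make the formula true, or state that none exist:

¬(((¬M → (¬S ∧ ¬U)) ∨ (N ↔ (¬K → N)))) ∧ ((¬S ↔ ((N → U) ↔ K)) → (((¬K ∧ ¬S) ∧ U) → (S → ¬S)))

M: False; S: False; K: True; N: False; U: True

  ¬(((¬M → (¬S ∧ ¬U)) ∨ (N ↔ (¬K → N)))) = True
    (¬M → (¬S ∧ ¬U)) ∨ (N ↔ (¬K → N)) = False
      ¬M → (¬S ∧ ¬U) = False
        ¬M = True
        ¬S ∧ ¬U = False
          ¬S = True
          ¬U = False
      N ↔ (¬K → N) = False
        ¬K → N = True
          ¬K = False
  (¬S ↔ ((N → U) ↔ K)) → (((¬K ∧ ¬S) ∧ U) → (S → ¬S)) = True
    ¬S ↔ ((N → U) ↔ K) = True
      ¬S = True
      (N → U) ↔ K = True
        N → U = True
    ((¬K ∧ ¬S) ∧ U) → (S → ¬S) = True
      (¬K ∧ ¬S) ∧ U = False
        ¬K ∧ ¬S = False
          ¬K = False
          ¬S = True
      S → ¬S = True
        ¬S = True
Both conjuncts True, so the formula holds.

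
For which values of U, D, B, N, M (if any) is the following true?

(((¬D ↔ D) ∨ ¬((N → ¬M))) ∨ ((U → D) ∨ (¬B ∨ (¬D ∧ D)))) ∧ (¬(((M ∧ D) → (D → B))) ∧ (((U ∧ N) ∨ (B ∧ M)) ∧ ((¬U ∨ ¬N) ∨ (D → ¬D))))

No satisfying assignment exists.

Case D = True: the formula simplifies to ¬((M → B)) ∧ (((U ∧ N) ∨ (B ∧ M)) ∧ (¬U ∨ ¬N)).
  B = True: the conjunct ¬((M → B)) becomes ¬((M → True)) = False.
  B = False: simplifies to ¬(¬M) ∧ ((U ∧ N) ∧ (¬U ∨ ¬N)).
    U = True: simplifies to ¬(¬M) ∧ (N ∧ ¬N).
      N = True: the conjunct ¬N is False.
      N = False: the conjunct N is False.
    U = False: the conjunct U is False.
Case D = False: the conjunct ¬(((M ∧ D) → (D → B))) becomes ¬((False → True)) = False.
Both cases fail — unsatisfiable.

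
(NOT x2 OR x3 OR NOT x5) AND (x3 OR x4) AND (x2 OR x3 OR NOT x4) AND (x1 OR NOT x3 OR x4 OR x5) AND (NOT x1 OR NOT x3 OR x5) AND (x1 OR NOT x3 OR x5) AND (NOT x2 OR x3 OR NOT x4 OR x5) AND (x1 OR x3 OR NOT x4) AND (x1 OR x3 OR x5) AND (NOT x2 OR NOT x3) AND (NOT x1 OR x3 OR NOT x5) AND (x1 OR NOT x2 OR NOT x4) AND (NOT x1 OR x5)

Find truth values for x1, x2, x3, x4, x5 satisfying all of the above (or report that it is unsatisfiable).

x1: True, x2: False, x3: True, x4: False, x5: True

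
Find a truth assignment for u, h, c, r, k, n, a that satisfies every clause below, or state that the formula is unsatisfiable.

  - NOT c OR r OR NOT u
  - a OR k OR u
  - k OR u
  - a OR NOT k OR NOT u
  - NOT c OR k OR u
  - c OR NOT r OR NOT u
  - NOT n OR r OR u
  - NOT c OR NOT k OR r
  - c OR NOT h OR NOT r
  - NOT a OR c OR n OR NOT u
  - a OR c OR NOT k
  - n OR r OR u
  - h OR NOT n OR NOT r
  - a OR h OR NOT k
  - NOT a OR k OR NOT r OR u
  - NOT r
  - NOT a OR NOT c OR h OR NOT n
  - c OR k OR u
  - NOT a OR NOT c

u = True, h = False, c = False, r = False, k = True, n = True, a = True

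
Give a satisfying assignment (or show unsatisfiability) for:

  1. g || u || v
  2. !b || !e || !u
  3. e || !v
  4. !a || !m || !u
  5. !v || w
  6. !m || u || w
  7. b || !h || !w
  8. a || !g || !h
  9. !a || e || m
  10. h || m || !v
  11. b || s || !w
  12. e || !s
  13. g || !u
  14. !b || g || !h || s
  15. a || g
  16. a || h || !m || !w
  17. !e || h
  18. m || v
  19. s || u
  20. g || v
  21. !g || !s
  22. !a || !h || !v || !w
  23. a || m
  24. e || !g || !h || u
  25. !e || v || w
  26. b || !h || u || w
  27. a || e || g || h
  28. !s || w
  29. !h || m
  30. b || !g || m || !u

Set h = False.
  then (!e || h) forces e = False.
  then (e || !v) forces v = False.
  then (e || !s) forces s = False.
  then (m || v) forces m = True.
  then (s || u) forces u = True.
  then (g || v) forces g = True.
  then (!a || !m || !u) forces a = False.
  then (a || h || !m || !w) forces w = False.
Set b = True.
All clauses satisfied.

h: False; m: True; g: True; b: True; e: False; a: False; u: True; s: False; w: False; v: False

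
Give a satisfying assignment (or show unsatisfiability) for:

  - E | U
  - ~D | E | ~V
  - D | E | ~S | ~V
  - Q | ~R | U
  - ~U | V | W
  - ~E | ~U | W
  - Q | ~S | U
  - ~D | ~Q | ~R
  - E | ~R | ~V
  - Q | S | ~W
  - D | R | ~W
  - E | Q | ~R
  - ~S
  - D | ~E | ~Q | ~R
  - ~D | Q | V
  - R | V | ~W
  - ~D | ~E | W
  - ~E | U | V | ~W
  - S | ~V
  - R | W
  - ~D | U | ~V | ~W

V = False, E = False, R = True, U = True, Q = True, D = False, W = True, S = False

Unit clause (~S) forces S = False.
In (S | ~V) only ~V is left, so V = False.
Set E = False.
  then (E | U) forces U = True.
  then (~U | V | W) forces W = True.
  then (Q | S | ~W) forces Q = True.
  then (R | V | ~W) forces R = True.
  then (~D | ~Q | ~R) forces D = False.
All clauses satisfied.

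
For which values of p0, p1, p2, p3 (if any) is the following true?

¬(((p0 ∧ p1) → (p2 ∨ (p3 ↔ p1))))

p0 = True; p1 = True; p2 = False; p3 = False

  ¬(((p0 ∧ p1) → (p2 ∨ (p3 ↔ p1)))) = True
    (p0 ∧ p1) → (p2 ∨ (p3 ↔ p1)) = False
      p0 ∧ p1 = True
      p2 ∨ (p3 ↔ p1) = False
        p3 ↔ p1 = False
The formula evaluates to True.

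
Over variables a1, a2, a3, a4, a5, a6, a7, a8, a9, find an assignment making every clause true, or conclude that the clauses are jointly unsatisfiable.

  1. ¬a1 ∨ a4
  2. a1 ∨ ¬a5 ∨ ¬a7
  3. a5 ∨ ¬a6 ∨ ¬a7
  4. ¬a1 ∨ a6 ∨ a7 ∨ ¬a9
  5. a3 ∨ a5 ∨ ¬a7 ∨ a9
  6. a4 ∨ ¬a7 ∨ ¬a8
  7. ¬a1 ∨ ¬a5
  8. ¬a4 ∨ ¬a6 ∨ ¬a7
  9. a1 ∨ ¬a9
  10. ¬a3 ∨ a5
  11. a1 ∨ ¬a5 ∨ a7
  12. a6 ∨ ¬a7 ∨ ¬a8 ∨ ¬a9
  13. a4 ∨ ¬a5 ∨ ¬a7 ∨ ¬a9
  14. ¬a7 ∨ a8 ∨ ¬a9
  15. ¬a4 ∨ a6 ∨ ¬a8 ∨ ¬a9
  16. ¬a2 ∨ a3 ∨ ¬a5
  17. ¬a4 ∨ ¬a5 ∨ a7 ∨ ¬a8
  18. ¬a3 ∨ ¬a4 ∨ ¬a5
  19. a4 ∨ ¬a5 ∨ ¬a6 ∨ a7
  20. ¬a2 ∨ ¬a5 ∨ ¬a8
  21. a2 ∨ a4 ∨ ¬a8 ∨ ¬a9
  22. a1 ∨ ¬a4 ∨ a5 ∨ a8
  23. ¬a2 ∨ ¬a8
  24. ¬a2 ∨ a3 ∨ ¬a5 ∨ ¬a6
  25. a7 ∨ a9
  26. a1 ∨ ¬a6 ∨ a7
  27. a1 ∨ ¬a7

Try a1 = False:
  (a1 ∨ ¬a9) forces a9 = False.
  (a7 ∨ a9) forces a7 = True.
  clause (a1 ∨ ¬a7) is falsified — backtrack.
So a1 = True.
  then (¬a1 ∨ a4) forces a4 = True.
  then (¬a1 ∨ ¬a5) forces a5 = False.
  then (¬a3 ∨ a5) forces a3 = False.
Set a2 = False.
Set a6 = True.
  then (a5 ∨ ¬a6 ∨ ¬a7) forces a7 = False.
  then (a7 ∨ a9) forces a9 = True.
Set a8 = True.
All clauses satisfied.

a1 = True; a2 = False; a3 = False; a4 = True; a5 = False; a6 = True; a7 = False; a8 = True; a9 = True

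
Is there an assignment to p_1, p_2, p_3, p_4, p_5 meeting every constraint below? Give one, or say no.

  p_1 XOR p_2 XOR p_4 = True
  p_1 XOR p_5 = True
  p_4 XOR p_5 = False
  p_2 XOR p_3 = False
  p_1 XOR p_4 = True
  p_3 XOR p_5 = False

p_1 = True, p_2 = False, p_3 = False, p_4 = False, p_5 = False

p_1 XOR p_2 XOR p_4 = T XOR F XOR F = True ✓
p_1 XOR p_5 = T XOR F = True ✓
p_4 XOR p_5 = F XOR F = False ✓
p_2 XOR p_3 = F XOR F = False ✓
p_1 XOR p_4 = T XOR F = True ✓
p_3 XOR p_5 = F XOR F = False ✓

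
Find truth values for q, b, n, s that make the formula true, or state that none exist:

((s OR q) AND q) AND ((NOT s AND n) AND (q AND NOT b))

q = True, b = False, n = True, s = False

  (s OR q) AND q = True
    s OR q = True
  (NOT s AND n) AND (q AND NOT b) = True
    NOT s AND n = True
      NOT s = True
    q AND NOT b = True
      NOT b = True
Both conjuncts True, so the formula holds.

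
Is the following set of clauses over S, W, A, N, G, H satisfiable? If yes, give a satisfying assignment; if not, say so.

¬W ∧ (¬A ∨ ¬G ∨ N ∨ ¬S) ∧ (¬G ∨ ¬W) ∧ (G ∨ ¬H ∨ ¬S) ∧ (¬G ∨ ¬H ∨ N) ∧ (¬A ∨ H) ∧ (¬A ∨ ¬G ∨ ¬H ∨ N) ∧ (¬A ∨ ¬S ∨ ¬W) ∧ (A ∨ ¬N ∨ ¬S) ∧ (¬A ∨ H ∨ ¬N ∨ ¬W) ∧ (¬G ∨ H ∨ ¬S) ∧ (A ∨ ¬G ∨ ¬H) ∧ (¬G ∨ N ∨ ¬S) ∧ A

S = True, W = False, A = True, N = True, G = True, H = True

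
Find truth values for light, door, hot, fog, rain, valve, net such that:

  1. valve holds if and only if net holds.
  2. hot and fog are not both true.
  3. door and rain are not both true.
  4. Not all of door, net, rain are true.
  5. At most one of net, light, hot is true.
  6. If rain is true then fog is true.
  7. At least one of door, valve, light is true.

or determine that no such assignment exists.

light = False, door = True, hot = False, fog = True, rain = False, valve = False, net = False

  (1) valve=F, net=F — same ✓
  (2) hot=F, fog=T — not both ✓
  (3) door=T, rain=F — not both ✓
  (4) {door, net, rain}: 1/3 true — not all ✓
  (5) {net, light, hot}: 0 true — at most one ✓
  (6) rain=F ⇒ fog: vacuous ✓
  (7) {door, valve, light}: 1 true — at least one ✓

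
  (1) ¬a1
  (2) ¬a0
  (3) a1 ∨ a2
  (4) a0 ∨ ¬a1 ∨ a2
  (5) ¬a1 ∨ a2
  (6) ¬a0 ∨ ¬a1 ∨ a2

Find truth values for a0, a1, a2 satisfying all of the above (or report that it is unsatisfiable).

a0 = False; a1 = False; a2 = True

Unit clause (¬a1) forces a1 = False.
Unit clause (¬a0) forces a0 = False.
In (a1 ∨ a2) only a2 is left, so a2 = True.
Check each clause:
  (¬a1): ¬a1 holds.
  (¬a0): ¬a0 holds.
  (a1 ∨ a2): a2 holds.
  (a0 ∨ ¬a1 ∨ a2): ¬a1 holds.
  (¬a1 ∨ a2): ¬a1 holds.
  (¬a0 ∨ ¬a1 ∨ a2): ¬a0 holds.
All clauses satisfied.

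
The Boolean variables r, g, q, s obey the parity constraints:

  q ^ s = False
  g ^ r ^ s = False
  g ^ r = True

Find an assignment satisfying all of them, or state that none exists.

r: False, g: True, q: True, s: True

q ^ s = T ^ T = False ✓
g ^ r ^ s = T ^ F ^ T = False ✓
g ^ r = T ^ F = True ✓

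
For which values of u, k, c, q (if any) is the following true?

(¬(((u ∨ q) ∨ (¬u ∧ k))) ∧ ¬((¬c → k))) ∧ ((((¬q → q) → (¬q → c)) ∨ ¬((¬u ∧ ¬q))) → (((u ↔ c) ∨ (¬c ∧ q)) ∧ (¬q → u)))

Case q = True: the conjunct ¬(((u ∨ q) ∨ (¬u ∧ k))) becomes ¬((True ∨ (¬u ∧ k))) = False.
Case q = False: the formula simplifies to (¬((u ∨ (¬u ∧ k))) ∧ ¬((¬c → k))) ∧ ((u ↔ c) ∧ u).
  u = True: the conjunct ¬((u ∨ (¬u ∧ k))) becomes ¬((True ∨ False)) = False.
  u = False: the conjunct u is False.
Both cases fail — unsatisfiable.

UNSATISFIABLE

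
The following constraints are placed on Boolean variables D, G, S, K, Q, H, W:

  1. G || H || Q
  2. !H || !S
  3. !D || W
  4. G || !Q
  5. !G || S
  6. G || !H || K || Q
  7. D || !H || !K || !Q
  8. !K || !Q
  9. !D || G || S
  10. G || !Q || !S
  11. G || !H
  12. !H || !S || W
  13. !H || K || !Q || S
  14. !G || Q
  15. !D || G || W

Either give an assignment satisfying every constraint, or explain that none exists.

Set D = False.
Try G = False:
  (G || !Q) forces Q = False.
  (G || H || Q) forces H = True.
  clause (G || !H) is falsified — backtrack.
So G = True.
  then (!G || S) forces S = True.
  then (!G || Q) forces Q = True.
  then (!H || !S) forces H = False.
  then (!K || !Q) forces K = False.
Set W = True.
All clauses satisfied.

D: False; G: True; S: True; K: False; Q: True; H: False; W: True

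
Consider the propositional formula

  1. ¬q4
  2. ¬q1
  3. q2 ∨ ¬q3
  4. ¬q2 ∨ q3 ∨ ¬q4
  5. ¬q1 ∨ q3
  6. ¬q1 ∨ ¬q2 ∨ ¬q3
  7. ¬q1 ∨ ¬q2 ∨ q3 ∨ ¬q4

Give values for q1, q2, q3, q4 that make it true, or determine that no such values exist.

Unit clause (¬q4) forces q4 = False.
Unit clause (¬q1) forces q1 = False.
Set q2 = True.
Set q3 = False.
All clauses satisfied.

q1: False, q2: True, q3: False, q4: False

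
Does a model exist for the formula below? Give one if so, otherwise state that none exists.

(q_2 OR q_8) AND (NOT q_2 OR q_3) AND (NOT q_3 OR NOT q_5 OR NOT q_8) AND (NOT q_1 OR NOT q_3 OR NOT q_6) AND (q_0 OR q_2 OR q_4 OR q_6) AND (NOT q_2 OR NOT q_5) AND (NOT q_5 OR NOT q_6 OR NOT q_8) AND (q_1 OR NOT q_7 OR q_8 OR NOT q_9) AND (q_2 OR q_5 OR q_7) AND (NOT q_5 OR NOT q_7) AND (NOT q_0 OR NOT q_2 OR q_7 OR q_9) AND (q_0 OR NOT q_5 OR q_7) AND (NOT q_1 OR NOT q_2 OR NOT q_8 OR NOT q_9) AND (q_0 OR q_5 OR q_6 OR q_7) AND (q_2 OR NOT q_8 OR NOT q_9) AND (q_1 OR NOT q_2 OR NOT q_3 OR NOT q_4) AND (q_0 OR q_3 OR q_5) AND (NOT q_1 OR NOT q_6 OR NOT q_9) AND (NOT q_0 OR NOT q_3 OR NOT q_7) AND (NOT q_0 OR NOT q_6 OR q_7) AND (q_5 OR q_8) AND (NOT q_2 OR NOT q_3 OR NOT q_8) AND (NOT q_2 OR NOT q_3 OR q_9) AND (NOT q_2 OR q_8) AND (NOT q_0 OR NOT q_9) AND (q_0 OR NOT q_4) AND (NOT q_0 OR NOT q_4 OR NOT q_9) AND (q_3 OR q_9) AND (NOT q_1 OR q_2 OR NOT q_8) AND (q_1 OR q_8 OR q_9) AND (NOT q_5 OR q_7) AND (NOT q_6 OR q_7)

Set q_0 = False.
  then (q_0 OR NOT q_4) forces q_4 = False.
Set q_1 = False.
Try q_2 = True:
  (NOT q_2 OR q_3) forces q_3 = True.
  (NOT q_2 OR NOT q_5) forces q_5 = False.
  (q_5 OR q_8) forces q_8 = True.
  clause (NOT q_2 OR NOT q_3 OR NOT q_8) is falsified — backtrack.
So q_2 = False.
  then (q_2 OR q_8) forces q_8 = True.
  then (q_0 OR q_2 OR q_4 OR q_6) forces q_6 = True.
  then (NOT q_5 OR NOT q_6 OR NOT q_8) forces q_5 = False.
  then (q_2 OR q_5 OR q_7) forces q_7 = True.
  then (q_2 OR NOT q_8 OR NOT q_9) forces q_9 = False.
  then (q_0 OR q_3 OR q_5) forces q_3 = True.
All clauses satisfied.

q_0=F, q_1=F, q_2=F, q_3=T, q_4=F, q_5=F, q_6=T, q_7=T, q_8=T, q_9=F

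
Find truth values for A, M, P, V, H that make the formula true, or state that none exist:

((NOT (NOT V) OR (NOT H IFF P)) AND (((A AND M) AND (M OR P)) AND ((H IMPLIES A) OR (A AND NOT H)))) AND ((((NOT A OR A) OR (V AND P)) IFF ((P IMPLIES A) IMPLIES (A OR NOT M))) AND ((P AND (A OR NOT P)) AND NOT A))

Case A = True: the conjunct NOT A is False.
Case A = False: the conjunct A is False.
Both cases fail — unsatisfiable.

No satisfying assignment exists.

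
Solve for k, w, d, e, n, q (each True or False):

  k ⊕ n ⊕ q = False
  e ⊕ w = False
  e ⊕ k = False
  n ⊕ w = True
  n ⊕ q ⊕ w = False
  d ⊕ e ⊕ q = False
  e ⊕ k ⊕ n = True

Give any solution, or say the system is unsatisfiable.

k = False; w = False; d = True; e = False; n = True; q = True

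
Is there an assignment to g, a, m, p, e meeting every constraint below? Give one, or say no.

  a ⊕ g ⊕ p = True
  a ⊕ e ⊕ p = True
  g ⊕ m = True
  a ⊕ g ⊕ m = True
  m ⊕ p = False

g: True, a: False, m: False, p: False, e: True

a ⊕ g ⊕ p = F ⊕ T ⊕ F = True ✓
a ⊕ e ⊕ p = F ⊕ T ⊕ F = True ✓
g ⊕ m = T ⊕ F = True ✓
a ⊕ g ⊕ m = F ⊕ T ⊕ F = True ✓
m ⊕ p = F ⊕ F = False ✓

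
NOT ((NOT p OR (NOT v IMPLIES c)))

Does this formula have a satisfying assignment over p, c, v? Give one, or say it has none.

p = True; c = False; v = False

  NOT ((NOT p OR (NOT v IMPLIES c))) = True
    NOT p OR (NOT v IMPLIES c) = False
      NOT p = False
      NOT v IMPLIES c = False
        NOT v = True
The formula evaluates to True.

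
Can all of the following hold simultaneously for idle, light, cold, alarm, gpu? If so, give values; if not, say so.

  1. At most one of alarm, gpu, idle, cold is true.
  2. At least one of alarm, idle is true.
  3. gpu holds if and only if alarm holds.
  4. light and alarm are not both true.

idle = True, light = True, cold = False, alarm = False, gpu = False

  (1) {alarm, gpu, idle, cold}: 1 true — at most one ✓
  (2) {alarm, idle}: 1 true — at least one ✓
  (3) gpu=F, alarm=F — same ✓
  (4) light=T, alarm=F — not both ✓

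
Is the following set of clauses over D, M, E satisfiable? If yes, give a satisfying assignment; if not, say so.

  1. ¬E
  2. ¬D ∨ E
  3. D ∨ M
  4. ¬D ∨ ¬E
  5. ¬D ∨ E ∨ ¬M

Unit clause (¬E) forces E = False.
In (¬D ∨ E) only ¬D is left, so D = False.
In (D ∨ M) only M is left, so M = True.
Check each clause:
  (¬E): ¬E holds.
  (¬D ∨ E): ¬D holds.
  (D ∨ M): M holds.
  (¬D ∨ ¬E): ¬D holds.
  (¬D ∨ E ∨ ¬M): ¬D holds.
All clauses satisfied.

D = False, M = True, E = False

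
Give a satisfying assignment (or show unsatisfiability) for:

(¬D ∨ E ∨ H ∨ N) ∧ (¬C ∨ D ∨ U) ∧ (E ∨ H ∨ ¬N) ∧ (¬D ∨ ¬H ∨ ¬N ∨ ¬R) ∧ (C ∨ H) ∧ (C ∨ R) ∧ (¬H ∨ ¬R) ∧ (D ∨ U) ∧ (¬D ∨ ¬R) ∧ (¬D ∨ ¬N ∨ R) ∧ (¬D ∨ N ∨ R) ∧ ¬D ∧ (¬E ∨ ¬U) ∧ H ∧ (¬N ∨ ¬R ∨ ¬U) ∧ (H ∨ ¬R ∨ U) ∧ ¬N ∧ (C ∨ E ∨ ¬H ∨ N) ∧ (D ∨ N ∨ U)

H: True, U: True, D: False, R: False, C: True, E: False, N: False

Unit clause (¬D) forces D = False.
Unit clause (H) forces H = True.
Unit clause (¬N) forces N = False.
In (D ∨ N ∨ U) only U is left, so U = True.
In (¬H ∨ ¬R) only ¬R is left, so R = False.
In (¬E ∨ ¬U) only ¬E is left, so E = False.
In (C ∨ E ∨ ¬H ∨ N) only C is left, so C = True.
All clauses satisfied.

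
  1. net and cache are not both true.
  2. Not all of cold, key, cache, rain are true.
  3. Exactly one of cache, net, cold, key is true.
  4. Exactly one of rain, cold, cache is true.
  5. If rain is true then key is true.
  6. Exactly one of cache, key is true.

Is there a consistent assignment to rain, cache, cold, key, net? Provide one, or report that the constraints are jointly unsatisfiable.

rain = False; cache = True; cold = False; key = False; net = False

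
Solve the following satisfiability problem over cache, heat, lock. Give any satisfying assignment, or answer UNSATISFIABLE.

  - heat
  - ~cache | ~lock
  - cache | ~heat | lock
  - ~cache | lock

cache = False, heat = True, lock = True

Unit clause (heat) forces heat = True.
Try cache = True:
  (~cache | ~lock) forces lock = False.
  clause (~cache | lock) is falsified — backtrack.
So cache = False.
  then (cache | ~heat | lock) forces lock = True.
All clauses satisfied.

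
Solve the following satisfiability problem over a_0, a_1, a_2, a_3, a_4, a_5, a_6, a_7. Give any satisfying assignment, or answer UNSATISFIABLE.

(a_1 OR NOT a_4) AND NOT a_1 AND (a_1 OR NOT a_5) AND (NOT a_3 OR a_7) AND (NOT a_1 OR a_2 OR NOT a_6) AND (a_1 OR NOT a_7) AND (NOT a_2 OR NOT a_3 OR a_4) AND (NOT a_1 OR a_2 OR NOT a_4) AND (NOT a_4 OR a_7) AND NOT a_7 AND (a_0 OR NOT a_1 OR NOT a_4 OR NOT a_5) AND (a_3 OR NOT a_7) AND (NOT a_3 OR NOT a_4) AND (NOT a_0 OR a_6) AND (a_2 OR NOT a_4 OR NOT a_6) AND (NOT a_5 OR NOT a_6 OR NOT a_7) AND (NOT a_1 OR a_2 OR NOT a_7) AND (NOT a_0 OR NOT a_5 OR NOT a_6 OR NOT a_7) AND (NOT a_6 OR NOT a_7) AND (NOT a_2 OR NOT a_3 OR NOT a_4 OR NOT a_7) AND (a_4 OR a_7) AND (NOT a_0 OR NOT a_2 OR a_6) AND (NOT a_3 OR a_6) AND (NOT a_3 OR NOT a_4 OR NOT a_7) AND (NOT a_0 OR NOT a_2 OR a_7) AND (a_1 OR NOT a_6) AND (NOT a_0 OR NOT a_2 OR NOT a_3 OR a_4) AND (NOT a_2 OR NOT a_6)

Unsatisfiable

Case a_7 = True:
  Clause (NOT a_7) is falsified — contradiction.
Case a_7 = False:
  (NOT a_1) forces a_1 = False.
  (a_1 OR NOT a_4) forces a_4 = False.
  Clause (a_4 OR a_7) is falsified — contradiction.
Both cases fail, so the formula is unsatisfiable.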